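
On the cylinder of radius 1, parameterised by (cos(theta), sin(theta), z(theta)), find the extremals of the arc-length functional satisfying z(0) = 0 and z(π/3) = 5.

Parameterise the cylinder of radius R = 1 as
    r(θ) = (cos θ, sin θ, z(θ)).
The arc-length element is
    ds = sqrt(1 + (dz/dθ)^2) dθ,
so the Lagrangian is L = sqrt(1 + z'^2).
L depends on z' only, not on z or θ, so ∂L/∂z = 0 and
    ∂L/∂z' = z' / sqrt(1 + z'^2).
The Euler-Lagrange equation gives
    d/dθ( z' / sqrt(1 + z'^2) ) = 0,
so z' is constant. Integrating once:
    z(θ) = a θ + b,
a helix on the cylinder (a straight line when the cylinder is unrolled). The constants a, b are determined by the endpoint conditions.
With endpoint conditions z(0) = 0 and z(π/3) = 5: from z(0) = b we get b = 0, and a·π/3 + 0 = 5 gives a = 15/π, so
    z(θ) = (15/π) θ.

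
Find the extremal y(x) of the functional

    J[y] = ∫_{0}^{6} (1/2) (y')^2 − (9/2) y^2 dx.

The Lagrangian is L = (1/2) (y')^2 − (9/2) y^2.
Compute ∂L/∂y = -9y, ∂L/∂y' = y'.
The Euler-Lagrange equation d/dx(∂L/∂y') − ∂L/∂y = 0 reduces to
    y'' + 9 y = 0.
Its general solution is
    y(x) = A sin(3x) + B cos(3x),
with A, B fixed by the endpoint conditions.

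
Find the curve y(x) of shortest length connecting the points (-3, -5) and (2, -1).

Arc-length functional: J[y] = ∫ sqrt(1 + (y')^2) dx.
Lagrangian L = sqrt(1 + (y')^2) has no explicit y dependence, so ∂L/∂y = 0 and the Euler-Lagrange equation gives
    d/dx( y' / sqrt(1 + (y')^2) ) = 0  ⇒  y' / sqrt(1 + (y')^2) = const.
Hence y' is constant, so y(x) is affine.
Fitting the endpoints (-3, -5) and (2, -1):
    slope m = ((-1) − (-5)) / (2 − (-3)) = 4/5,
    intercept c = (-5) − m·(-3) = -13/5.
Extremal: y(x) = (4/5) x - 13/5.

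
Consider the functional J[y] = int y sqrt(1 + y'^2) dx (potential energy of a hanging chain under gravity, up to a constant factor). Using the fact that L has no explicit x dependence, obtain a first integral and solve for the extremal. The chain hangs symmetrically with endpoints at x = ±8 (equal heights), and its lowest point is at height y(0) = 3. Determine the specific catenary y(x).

The Lagrangian L(y, y') = y sqrt(1 + y'^2) has no explicit x dependence, so the Beltrami identity applies:
    L − y' ∂L/∂y' = C.
Compute ∂L/∂y' = y · y' / sqrt(1 + y'^2). Then
    L − y' ∂L/∂y'
    = y sqrt(1 + y'^2) − y · y'^2 / sqrt(1 + y'^2)
    = y (1 + y'^2 − y'^2) / sqrt(1 + y'^2)
    = y / sqrt(1 + y'^2) = C.
Squaring gives y^2 = C^2 (1 + y'^2), i.e.
    y'^2 = y^2 / C^2 − 1.
Separating variables,
    dy / sqrt(y^2 − C^2) = dx / C,
and integrating gives arccosh(y / C) = (x − a)/C, so
    y(x) = C cosh((x − a)/C),
the catenary. The constants C and a are fixed by the two endpoint conditions (and, for the hanging-chain problem, the length constraint selects C).
Now fit the given data. The endpoints x = ±8 are symmetric at equal height, so the catenary is even about its minimum: a = 0 and y(x) = C cosh(x/C). The lowest point is y(0) = C cosh(0) = C, and we are told y(0) = 3, so C = 3. Therefore
    y(x) = 3 cosh(x/3),
and at the endpoints
    y(±8) = 3 cosh(8/3).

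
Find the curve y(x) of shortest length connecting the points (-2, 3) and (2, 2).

Arc-length functional: J[y] = ∫ sqrt(1 + (y')^2) dx.
Lagrangian L = sqrt(1 + (y')^2) has no explicit y dependence, so ∂L/∂y = 0 and the Euler-Lagrange equation gives
    d/dx( y' / sqrt(1 + (y')^2) ) = 0  ⇒  y' / sqrt(1 + (y')^2) = const.
Hence y' is constant, so y(x) is affine.
Fitting the endpoints (-2, 3) and (2, 2):
    slope m = (2 − 3) / (2 − (-2)) = -1/4,
    intercept c = 3 − m·(-2) = 5/2.
Extremal: y(x) = (-1/4) x + 5/2.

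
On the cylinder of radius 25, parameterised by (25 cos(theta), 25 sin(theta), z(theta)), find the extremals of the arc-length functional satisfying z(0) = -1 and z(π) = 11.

Parameterise the cylinder of radius R = 25 as
    r(θ) = (25 cos θ, 25 sin θ, z(θ)).
The arc-length element is
    ds = sqrt(625 + (dz/dθ)^2) dθ,
so the Lagrangian is L = sqrt(625 + z'^2).
L depends on z' only, not on z or θ, so ∂L/∂z = 0 and
    ∂L/∂z' = z' / sqrt(625 + z'^2).
The Euler-Lagrange equation gives
    d/dθ( z' / sqrt(625 + z'^2) ) = 0,
so z' is constant. Integrating once:
    z(θ) = a θ + b,
a helix on the cylinder (a straight line when the cylinder is unrolled). The constants a, b are determined by the endpoint conditions.
With endpoint conditions z(0) = -1 and z(π) = 11: from z(0) = b we get b = -1, and a·π + -1 = 11 gives a = 12/π, so
    z(θ) = (12/π) θ − 1.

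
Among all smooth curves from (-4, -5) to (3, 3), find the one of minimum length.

Arc-length functional: J[y] = ∫ sqrt(1 + (y')^2) dx.
Lagrangian L = sqrt(1 + (y')^2) has no explicit y dependence, so ∂L/∂y = 0 and the Euler-Lagrange equation gives
    d/dx( y' / sqrt(1 + (y')^2) ) = 0  ⇒  y' / sqrt(1 + (y')^2) = const.
Hence y' is constant, so y(x) is affine.
Fitting the endpoints (-4, -5) and (3, 3):
    slope m = (3 − (-5)) / (3 − (-4)) = 8/7,
    intercept c = (-5) − m·(-4) = -3/7.
Extremal: y(x) = (8/7) x - 3/7.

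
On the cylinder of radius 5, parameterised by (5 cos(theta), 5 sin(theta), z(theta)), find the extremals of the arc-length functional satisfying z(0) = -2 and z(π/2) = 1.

Parameterise the cylinder of radius R = 5 as
    r(θ) = (5 cos θ, 5 sin θ, z(θ)).
The arc-length element is
    ds = sqrt(25 + (dz/dθ)^2) dθ,
so the Lagrangian is L = sqrt(25 + z'^2).
L depends on z' only, not on z or θ, so ∂L/∂z = 0 and
    ∂L/∂z' = z' / sqrt(25 + z'^2).
The Euler-Lagrange equation gives
    d/dθ( z' / sqrt(25 + z'^2) ) = 0,
so z' is constant. Integrating once:
    z(θ) = a θ + b,
a helix on the cylinder (a straight line when the cylinder is unrolled). The constants a, b are determined by the endpoint conditions.
With endpoint conditions z(0) = -2 and z(π/2) = 1: from z(0) = b we get b = -2, and a·π/2 + -2 = 1 gives a = 6/π, so
    z(θ) = (6/π) θ − 2.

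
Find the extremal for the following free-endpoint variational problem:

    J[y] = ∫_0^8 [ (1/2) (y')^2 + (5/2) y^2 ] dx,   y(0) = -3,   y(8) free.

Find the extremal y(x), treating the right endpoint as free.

The Lagrangian L = (1/2) (y')^2 + (5/2) y^2 gives
    ∂L/∂y = 5 y,   ∂L/∂y' = y'.
Euler-Lagrange: y'' − 5 y = 0.
With k = sqrt(5), the general solution is
    y(x) = A cosh(sqrt(5) x) + B sinh(sqrt(5) x).
Fixed left endpoint y(0) = -3 ⇒ A = -3.
The right endpoint x = 8 is free, so the natural (transversality) condition is ∂L/∂y' |_{x=8} = 0, i.e. y'(8) = 0.
Compute y'(x) = A k sinh(k x) + B k cosh(k x), so
    y'(8) = A k sinh(k·8) + B k cosh(k·8) = 0
    ⇒ B = −A tanh(k·8) = 3 tanh(sqrt(5)·8).
Therefore the extremal is
    y(x) = −3 cosh(sqrt(5) x) + 3 tanh(sqrt(5)·8) sinh(sqrt(5) x).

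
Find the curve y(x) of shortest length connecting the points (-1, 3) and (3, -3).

Arc-length functional: J[y] = ∫ sqrt(1 + (y')^2) dx.
Lagrangian L = sqrt(1 + (y')^2) has no explicit y dependence, so ∂L/∂y = 0 and the Euler-Lagrange equation gives
    d/dx( y' / sqrt(1 + (y')^2) ) = 0  ⇒  y' / sqrt(1 + (y')^2) = const.
Hence y' is constant, so y(x) is affine.
Fitting the endpoints (-1, 3) and (3, -3):
    slope m = ((-3) − 3) / (3 − (-1)) = -3/2,
    intercept c = 3 − m·(-1) = 3/2.
Extremal: y(x) = (-3/2) x + 3/2.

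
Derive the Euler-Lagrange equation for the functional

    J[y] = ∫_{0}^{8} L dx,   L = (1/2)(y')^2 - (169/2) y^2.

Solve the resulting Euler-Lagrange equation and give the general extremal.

The Lagrangian is L = (1/2)(y')^2 - (169/2) y^2.
∂L/∂y = -169y.
∂L/∂y' = y'.
The Euler-Lagrange equation d/dx(∂L/∂y') − ∂L/∂y = 0 becomes:
    y'' + 169 y = 0
General solution: y(x) = A sin(13x) + B cos(13x), where A and B are arbitrary constants fixed by the endpoint conditions.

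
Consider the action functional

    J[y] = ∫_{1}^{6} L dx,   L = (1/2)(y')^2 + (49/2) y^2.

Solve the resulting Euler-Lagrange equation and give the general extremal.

The Lagrangian is L = (1/2)(y')^2 + (49/2) y^2.
∂L/∂y = 49y.
∂L/∂y' = y'.
The Euler-Lagrange equation d/dx(∂L/∂y') − ∂L/∂y = 0 becomes:
    y'' - 49 y = 0
General solution: y(x) = A e^(7x) + B e^(-7x), where A and B are arbitrary constants fixed by the endpoint conditions.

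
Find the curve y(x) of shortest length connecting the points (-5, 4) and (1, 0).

Arc-length functional: J[y] = ∫ sqrt(1 + (y')^2) dx.
Lagrangian L = sqrt(1 + (y')^2) has no explicit y dependence, so ∂L/∂y = 0 and the Euler-Lagrange equation gives
    d/dx( y' / sqrt(1 + (y')^2) ) = 0  ⇒  y' / sqrt(1 + (y')^2) = const.
Hence y' is constant, so y(x) is affine.
Fitting the endpoints (-5, 4) and (1, 0):
    slope m = (0 − 4) / (1 − (-5)) = -2/3,
    intercept c = 4 − m·(-5) = 2/3.
Extremal: y(x) = (-2/3) x + 2/3.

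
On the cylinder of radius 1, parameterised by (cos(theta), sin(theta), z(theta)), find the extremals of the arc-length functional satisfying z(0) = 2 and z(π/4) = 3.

Parameterise the cylinder of radius R = 1 as
    r(θ) = (cos θ, sin θ, z(θ)).
The arc-length element is
    ds = sqrt(1 + (dz/dθ)^2) dθ,
so the Lagrangian is L = sqrt(1 + z'^2).
L depends on z' only, not on z or θ, so ∂L/∂z = 0 and
    ∂L/∂z' = z' / sqrt(1 + z'^2).
The Euler-Lagrange equation gives
    d/dθ( z' / sqrt(1 + z'^2) ) = 0,
so z' is constant. Integrating once:
    z(θ) = a θ + b,
a helix on the cylinder (a straight line when the cylinder is unrolled). The constants a, b are determined by the endpoint conditions.
With endpoint conditions z(0) = 2 and z(π/4) = 3: from z(0) = b we get b = 2, and a·π/4 + 2 = 3 gives a = 4/π, so
    z(θ) = (4/π) θ + 2.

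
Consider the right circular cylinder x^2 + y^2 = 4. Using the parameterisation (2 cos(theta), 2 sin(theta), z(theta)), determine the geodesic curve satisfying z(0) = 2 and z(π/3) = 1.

Parameterise the cylinder of radius R = 2 as
    r(θ) = (2 cos θ, 2 sin θ, z(θ)).
The arc-length element is
    ds = sqrt(4 + (dz/dθ)^2) dθ,
so the Lagrangian is L = sqrt(4 + z'^2).
L depends on z' only, not on z or θ, so ∂L/∂z = 0 and
    ∂L/∂z' = z' / sqrt(4 + z'^2).
The Euler-Lagrange equation gives
    d/dθ( z' / sqrt(4 + z'^2) ) = 0,
so z' is constant. Integrating once:
    z(θ) = a θ + b,
a helix on the cylinder (a straight line when the cylinder is unrolled). The constants a, b are determined by the endpoint conditions.
With endpoint conditions z(0) = 2 and z(π/3) = 1: from z(0) = b we get b = 2, and a·π/3 + 2 = 1 gives a = -3/π, so
    z(θ) = (-3/π) θ + 2.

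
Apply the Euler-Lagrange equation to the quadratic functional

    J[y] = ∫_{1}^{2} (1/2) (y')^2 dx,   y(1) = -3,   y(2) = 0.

The Lagrangian is L = (1/2) (y')^2.
Compute ∂L/∂y = 0, ∂L/∂y' = y'.
The Euler-Lagrange equation d/dx(∂L/∂y') − ∂L/∂y = 0 reduces to
    y'' = 0.
Its general solution is
    y(x) = A x + B,
with A, B fixed by the endpoint conditions.
Applying the endpoint conditions y(1) = -3 and y(2) = 0: solve A·1 + B = -3 and A·2 + B = 0. Subtracting gives A(2 − 1) = 0 − -3, so A = 3, and B = -3 − A·1 = -6. Therefore
    y(x) = 3 x - 6.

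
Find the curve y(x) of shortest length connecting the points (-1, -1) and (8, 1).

Arc-length functional: J[y] = ∫ sqrt(1 + (y')^2) dx.
Lagrangian L = sqrt(1 + (y')^2) has no explicit y dependence, so ∂L/∂y = 0 and the Euler-Lagrange equation gives
    d/dx( y' / sqrt(1 + (y')^2) ) = 0  ⇒  y' / sqrt(1 + (y')^2) = const.
Hence y' is constant, so y(x) is affine.
Fitting the endpoints (-1, -1) and (8, 1):
    slope m = (1 − (-1)) / (8 − (-1)) = 2/9,
    intercept c = (-1) − m·(-1) = -7/9.
Extremal: y(x) = (2/9) x - 7/9.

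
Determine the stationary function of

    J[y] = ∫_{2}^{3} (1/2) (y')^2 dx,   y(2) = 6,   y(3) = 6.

The Lagrangian is L = (1/2) (y')^2.
Compute ∂L/∂y = 0, ∂L/∂y' = y'.
The Euler-Lagrange equation d/dx(∂L/∂y') − ∂L/∂y = 0 reduces to
    y'' = 0.
Its general solution is
    y(x) = A x + B,
with A, B fixed by the endpoint conditions.
Applying the endpoint conditions y(2) = 6 and y(3) = 6: solve A·2 + B = 6 and A·3 + B = 6. Subtracting gives A(3 − 2) = 6 − 6, so A = 0, and B = 6 − A·2 = 6. Therefore
    y(x) = 6.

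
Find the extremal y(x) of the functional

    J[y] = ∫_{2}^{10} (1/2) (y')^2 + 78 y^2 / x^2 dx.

The Lagrangian is L = (1/2) (y')^2 + 78 y^2 / x^2.
Compute ∂L/∂y = 156y/x^2, ∂L/∂y' = y'.
The Euler-Lagrange equation d/dx(∂L/∂y') − ∂L/∂y = 0 reduces to
    y'' − 156/x^2 · y = 0  (x > 0).
Its general solution is
    y(x) = A x^13 + B x^(-12),
with A, B fixed by the endpoint conditions.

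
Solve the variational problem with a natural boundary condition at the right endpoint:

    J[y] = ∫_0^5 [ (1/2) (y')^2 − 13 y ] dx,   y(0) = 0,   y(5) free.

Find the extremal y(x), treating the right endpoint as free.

The Lagrangian L = (1/2) (y')^2 − 13 y gives
    ∂L/∂y = −13,   ∂L/∂y' = y'.
Euler-Lagrange: d/dx(y') − (−13) = 0, i.e. y'' + 13 = 0, so
    y(x) = −(13/2) x^2 + C1 x + C2.
Fixed left endpoint y(0) = 0 ⇒ C2 = 0.
The right endpoint x = 5 is free, so the natural (transversality) condition is ∂L/∂y' |_{x=5} = 0, i.e. y'(5) = 0.
Compute y'(x) = −13 x + C1, so y'(5) = −65 + C1 = 0 ⇒ C1 = 65.
Therefore the extremal is
    y(x) = −(13/2) x^2 + 65 x.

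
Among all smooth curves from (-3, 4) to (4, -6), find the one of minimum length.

Arc-length functional: J[y] = ∫ sqrt(1 + (y')^2) dx.
Lagrangian L = sqrt(1 + (y')^2) has no explicit y dependence, so ∂L/∂y = 0 and the Euler-Lagrange equation gives
    d/dx( y' / sqrt(1 + (y')^2) ) = 0  ⇒  y' / sqrt(1 + (y')^2) = const.
Hence y' is constant, so y(x) is affine.
Fitting the endpoints (-3, 4) and (4, -6):
    slope m = ((-6) − 4) / (4 − (-3)) = -10/7,
    intercept c = 4 − m·(-3) = -2/7.
Extremal: y(x) = (-10/7) x - 2/7.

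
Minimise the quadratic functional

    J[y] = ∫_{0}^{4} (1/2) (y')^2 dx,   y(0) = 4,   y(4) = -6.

The Lagrangian is L = (1/2) (y')^2.
Compute ∂L/∂y = 0, ∂L/∂y' = y'.
The Euler-Lagrange equation d/dx(∂L/∂y') − ∂L/∂y = 0 reduces to
    y'' = 0.
Its general solution is
    y(x) = A x + B,
with A, B fixed by the endpoint conditions.
Applying the endpoint conditions y(0) = 4 and y(4) = -6: solve A·0 + B = 4 and A·4 + B = -6. Subtracting gives A(4 − 0) = -6 − 4, so A = -5/2, and B = 4 − A·0 = 4. Therefore
    y(x) = (-5/2) x + 4.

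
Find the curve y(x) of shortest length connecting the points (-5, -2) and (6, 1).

Arc-length functional: J[y] = ∫ sqrt(1 + (y')^2) dx.
Lagrangian L = sqrt(1 + (y')^2) has no explicit y dependence, so ∂L/∂y = 0 and the Euler-Lagrange equation gives
    d/dx( y' / sqrt(1 + (y')^2) ) = 0  ⇒  y' / sqrt(1 + (y')^2) = const.
Hence y' is constant, so y(x) is affine.
Fitting the endpoints (-5, -2) and (6, 1):
    slope m = (1 − (-2)) / (6 − (-5)) = 3/11,
    intercept c = (-2) − m·(-5) = -7/11.
Extremal: y(x) = (3/11) x - 7/11.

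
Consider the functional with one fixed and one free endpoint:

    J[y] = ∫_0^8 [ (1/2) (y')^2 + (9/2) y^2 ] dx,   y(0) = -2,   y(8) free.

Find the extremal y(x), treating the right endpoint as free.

The Lagrangian L = (1/2) (y')^2 + (9/2) y^2 gives
    ∂L/∂y = 9 y,   ∂L/∂y' = y'.
Euler-Lagrange: y'' − 9 y = 0.
With k = 3, the general solution is
    y(x) = A cosh(3 x) + B sinh(3 x).
Fixed left endpoint y(0) = -2 ⇒ A = -2.
The right endpoint x = 8 is free, so the natural (transversality) condition is ∂L/∂y' |_{x=8} = 0, i.e. y'(8) = 0.
Compute y'(x) = A k sinh(k x) + B k cosh(k x), so
    y'(8) = A k sinh(k·8) + B k cosh(k·8) = 0
    ⇒ B = −A tanh(k·8) = 2 tanh(3·8).
Therefore the extremal is
    y(x) = −2 cosh(3 x) + 2 tanh(3·8) sinh(3 x).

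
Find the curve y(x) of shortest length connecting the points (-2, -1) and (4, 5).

Arc-length functional: J[y] = ∫ sqrt(1 + (y')^2) dx.
Lagrangian L = sqrt(1 + (y')^2) has no explicit y dependence, so ∂L/∂y = 0 and the Euler-Lagrange equation gives
    d/dx( y' / sqrt(1 + (y')^2) ) = 0  ⇒  y' / sqrt(1 + (y')^2) = const.
Hence y' is constant, so y(x) is affine.
Fitting the endpoints (-2, -1) and (4, 5):
    slope m = (5 − (-1)) / (4 − (-2)) = 1,
    intercept c = (-1) − m·(-2) = 1.
Extremal: y(x) = x + 1.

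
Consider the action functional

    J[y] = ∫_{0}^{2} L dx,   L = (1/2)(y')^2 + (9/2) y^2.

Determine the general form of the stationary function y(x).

The Lagrangian is L = (1/2)(y')^2 + (9/2) y^2.
∂L/∂y = 9y.
∂L/∂y' = y'.
The Euler-Lagrange equation d/dx(∂L/∂y') − ∂L/∂y = 0 becomes:
    y'' - 9 y = 0
General solution: y(x) = A e^(3x) + B e^(-3x), where A and B are arbitrary constants fixed by the endpoint conditions.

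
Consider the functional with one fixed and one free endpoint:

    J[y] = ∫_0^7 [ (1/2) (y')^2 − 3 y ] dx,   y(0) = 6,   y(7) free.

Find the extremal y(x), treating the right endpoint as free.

The Lagrangian L = (1/2) (y')^2 − 3 y gives
    ∂L/∂y = −3,   ∂L/∂y' = y'.
Euler-Lagrange: d/dx(y') − (−3) = 0, i.e. y'' + 3 = 0, so
    y(x) = −(3/2) x^2 + C1 x + C2.
Fixed left endpoint y(0) = 6 ⇒ C2 = 6.
The right endpoint x = 7 is free, so the natural (transversality) condition is ∂L/∂y' |_{x=7} = 0, i.e. y'(7) = 0.
Compute y'(x) = −3 x + C1, so y'(7) = −21 + C1 = 0 ⇒ C1 = 21.
Therefore the extremal is
    y(x) = −(3/2) x^2 + 21 x + 6.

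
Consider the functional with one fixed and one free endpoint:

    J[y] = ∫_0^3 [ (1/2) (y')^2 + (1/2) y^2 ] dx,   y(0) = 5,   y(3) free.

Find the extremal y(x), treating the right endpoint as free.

The Lagrangian L = (1/2) (y')^2 + (1/2) y^2 gives
    ∂L/∂y = 1 y,   ∂L/∂y' = y'.
Euler-Lagrange: y'' − y = 0.
With k = 1, the general solution is
    y(x) = A cosh(x) + B sinh(x).
Fixed left endpoint y(0) = 5 ⇒ A = 5.
The right endpoint x = 3 is free, so the natural (transversality) condition is ∂L/∂y' |_{x=3} = 0, i.e. y'(3) = 0.
Compute y'(x) = A k sinh(k x) + B k cosh(k x), so
    y'(3) = A k sinh(k·3) + B k cosh(k·3) = 0
    ⇒ B = −A tanh(k·3) = − 5 tanh(1·3).
Therefore the extremal is
    y(x) = 5 cosh(1 x) − 5 tanh(1·3) sinh(1 x).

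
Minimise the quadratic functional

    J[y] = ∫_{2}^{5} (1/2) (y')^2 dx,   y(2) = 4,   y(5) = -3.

The Lagrangian is L = (1/2) (y')^2.
Compute ∂L/∂y = 0, ∂L/∂y' = y'.
The Euler-Lagrange equation d/dx(∂L/∂y') − ∂L/∂y = 0 reduces to
    y'' = 0.
Its general solution is
    y(x) = A x + B,
with A, B fixed by the endpoint conditions.
Applying the endpoint conditions y(2) = 4 and y(5) = -3: solve A·2 + B = 4 and A·5 + B = -3. Subtracting gives A(5 − 2) = -3 − 4, so A = -7/3, and B = 4 − A·2 = 26/3. Therefore
    y(x) = (-7/3) x + 26/3.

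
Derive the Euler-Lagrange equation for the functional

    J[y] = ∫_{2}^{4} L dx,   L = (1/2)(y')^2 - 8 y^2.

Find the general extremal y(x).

The Lagrangian is L = (1/2)(y')^2 - 8 y^2.
∂L/∂y = -16y.
∂L/∂y' = y'.
The Euler-Lagrange equation d/dx(∂L/∂y') − ∂L/∂y = 0 becomes:
    y'' + 16 y = 0
General solution: y(x) = A sin(4x) + B cos(4x), where A and B are arbitrary constants fixed by the endpoint conditions.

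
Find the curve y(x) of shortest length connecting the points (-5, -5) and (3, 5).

Arc-length functional: J[y] = ∫ sqrt(1 + (y')^2) dx.
Lagrangian L = sqrt(1 + (y')^2) has no explicit y dependence, so ∂L/∂y = 0 and the Euler-Lagrange equation gives
    d/dx( y' / sqrt(1 + (y')^2) ) = 0  ⇒  y' / sqrt(1 + (y')^2) = const.
Hence y' is constant, so y(x) is affine.
Fitting the endpoints (-5, -5) and (3, 5):
    slope m = (5 − (-5)) / (3 − (-5)) = 5/4,
    intercept c = (-5) − m·(-5) = 5/4.
Extremal: y(x) = (5/4) x + 5/4.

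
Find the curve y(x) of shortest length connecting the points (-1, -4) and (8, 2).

Arc-length functional: J[y] = ∫ sqrt(1 + (y')^2) dx.
Lagrangian L = sqrt(1 + (y')^2) has no explicit y dependence, so ∂L/∂y = 0 and the Euler-Lagrange equation gives
    d/dx( y' / sqrt(1 + (y')^2) ) = 0  ⇒  y' / sqrt(1 + (y')^2) = const.
Hence y' is constant, so y(x) is affine.
Fitting the endpoints (-1, -4) and (8, 2):
    slope m = (2 − (-4)) / (8 − (-1)) = 2/3,
    intercept c = (-4) − m·(-1) = -10/3.
Extremal: y(x) = (2/3) x - 10/3.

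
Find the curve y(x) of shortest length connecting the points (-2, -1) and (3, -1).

Arc-length functional: J[y] = ∫ sqrt(1 + (y')^2) dx.
Lagrangian L = sqrt(1 + (y')^2) has no explicit y dependence, so ∂L/∂y = 0 and the Euler-Lagrange equation gives
    d/dx( y' / sqrt(1 + (y')^2) ) = 0  ⇒  y' / sqrt(1 + (y')^2) = const.
Hence y' is constant, so y(x) is affine.
Fitting the endpoints (-2, -1) and (3, -1):
    slope m = ((-1) − (-1)) / (3 − (-2)) = 0,
    intercept c = (-1) − m·(-2) = -1.
Extremal: y(x) = -1.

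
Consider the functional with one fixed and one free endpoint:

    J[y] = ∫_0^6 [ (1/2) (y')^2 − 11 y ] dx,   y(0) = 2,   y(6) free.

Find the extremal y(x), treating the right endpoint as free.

The Lagrangian L = (1/2) (y')^2 − 11 y gives
    ∂L/∂y = −11,   ∂L/∂y' = y'.
Euler-Lagrange: d/dx(y') − (−11) = 0, i.e. y'' + 11 = 0, so
    y(x) = −(11/2) x^2 + C1 x + C2.
Fixed left endpoint y(0) = 2 ⇒ C2 = 2.
The right endpoint x = 6 is free, so the natural (transversality) condition is ∂L/∂y' |_{x=6} = 0, i.e. y'(6) = 0.
Compute y'(x) = −11 x + C1, so y'(6) = −66 + C1 = 0 ⇒ C1 = 66.
Therefore the extremal is
    y(x) = −(11/2) x^2 + 66 x + 2.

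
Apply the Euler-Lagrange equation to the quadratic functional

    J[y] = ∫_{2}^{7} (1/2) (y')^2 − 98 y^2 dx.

The Lagrangian is L = (1/2) (y')^2 − 98 y^2.
Compute ∂L/∂y = -196y, ∂L/∂y' = y'.
The Euler-Lagrange equation d/dx(∂L/∂y') − ∂L/∂y = 0 reduces to
    y'' + 196 y = 0.
Its general solution is
    y(x) = A sin(14x) + B cos(14x),
with A, B fixed by the endpoint conditions.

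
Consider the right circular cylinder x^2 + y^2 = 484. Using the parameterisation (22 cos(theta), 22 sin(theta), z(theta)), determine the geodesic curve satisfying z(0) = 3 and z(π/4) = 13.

Parameterise the cylinder of radius R = 22 as
    r(θ) = (22 cos θ, 22 sin θ, z(θ)).
The arc-length element is
    ds = sqrt(484 + (dz/dθ)^2) dθ,
so the Lagrangian is L = sqrt(484 + z'^2).
L depends on z' only, not on z or θ, so ∂L/∂z = 0 and
    ∂L/∂z' = z' / sqrt(484 + z'^2).
The Euler-Lagrange equation gives
    d/dθ( z' / sqrt(484 + z'^2) ) = 0,
so z' is constant. Integrating once:
    z(θ) = a θ + b,
a helix on the cylinder (a straight line when the cylinder is unrolled). The constants a, b are determined by the endpoint conditions.
With endpoint conditions z(0) = 3 and z(π/4) = 13: from z(0) = b we get b = 3, and a·π/4 + 3 = 13 gives a = 40/π, so
    z(θ) = (40/π) θ + 3.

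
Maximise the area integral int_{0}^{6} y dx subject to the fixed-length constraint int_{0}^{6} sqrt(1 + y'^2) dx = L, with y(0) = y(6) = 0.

Set up the augmented Lagrangian using a multiplier λ for the length constraint:
    F(y, y') = y − λ sqrt(1 + y'^2).
F has no explicit x dependence, so the Beltrami identity yields a first integral
    F − y' ∂F/∂y' = C.
Compute ∂F/∂y' = −λ y' / sqrt(1 + y'^2). Then
    y − λ sqrt(1 + y'^2) + λ y'^2 / sqrt(1 + y'^2) = C
    ⇒  y − λ / sqrt(1 + y'^2) = C.
Solving for y' and integrating gives
    (x − a)^2 + (y − b)^2 = λ^2,
a circular arc of radius λ. The constants a, b are determined by the endpoint conditions y(0) = y(6) = 0, and λ is fixed implicitly by the length constraint
    ∫_{0}^{6} sqrt(1 + y'^2) dx = L.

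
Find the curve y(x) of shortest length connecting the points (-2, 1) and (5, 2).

Arc-length functional: J[y] = ∫ sqrt(1 + (y')^2) dx.
Lagrangian L = sqrt(1 + (y')^2) has no explicit y dependence, so ∂L/∂y = 0 and the Euler-Lagrange equation gives
    d/dx( y' / sqrt(1 + (y')^2) ) = 0  ⇒  y' / sqrt(1 + (y')^2) = const.
Hence y' is constant, so y(x) is affine.
Fitting the endpoints (-2, 1) and (5, 2):
    slope m = (2 − 1) / (5 − (-2)) = 1/7,
    intercept c = 1 − m·(-2) = 9/7.
Extremal: y(x) = (1/7) x + 9/7.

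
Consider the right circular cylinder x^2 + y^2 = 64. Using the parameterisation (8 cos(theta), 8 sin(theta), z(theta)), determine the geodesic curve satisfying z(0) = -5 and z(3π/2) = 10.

Parameterise the cylinder of radius R = 8 as
    r(θ) = (8 cos θ, 8 sin θ, z(θ)).
The arc-length element is
    ds = sqrt(64 + (dz/dθ)^2) dθ,
so the Lagrangian is L = sqrt(64 + z'^2).
L depends on z' only, not on z or θ, so ∂L/∂z = 0 and
    ∂L/∂z' = z' / sqrt(64 + z'^2).
The Euler-Lagrange equation gives
    d/dθ( z' / sqrt(64 + z'^2) ) = 0,
so z' is constant. Integrating once:
    z(θ) = a θ + b,
a helix on the cylinder (a straight line when the cylinder is unrolled). The constants a, b are determined by the endpoint conditions.
With endpoint conditions z(0) = -5 and z(3π/2) = 10: from z(0) = b we get b = -5, and a·3π/2 + -5 = 10 gives a = 10/π, so
    z(θ) = (10/π) θ − 5.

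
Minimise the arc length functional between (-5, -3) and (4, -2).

Arc-length functional: J[y] = ∫ sqrt(1 + (y')^2) dx.
Lagrangian L = sqrt(1 + (y')^2) has no explicit y dependence, so ∂L/∂y = 0 and the Euler-Lagrange equation gives
    d/dx( y' / sqrt(1 + (y')^2) ) = 0  ⇒  y' / sqrt(1 + (y')^2) = const.
Hence y' is constant, so y(x) is affine.
Fitting the endpoints (-5, -3) and (4, -2):
    slope m = ((-2) − (-3)) / (4 − (-5)) = 1/9,
    intercept c = (-3) − m·(-5) = -22/9.
Extremal: y(x) = (1/9) x - 22/9.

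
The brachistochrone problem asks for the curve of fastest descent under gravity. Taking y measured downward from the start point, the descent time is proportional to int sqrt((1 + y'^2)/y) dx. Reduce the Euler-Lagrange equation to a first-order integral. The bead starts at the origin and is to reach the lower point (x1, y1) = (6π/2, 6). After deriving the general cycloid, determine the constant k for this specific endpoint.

The Lagrangian L = sqrt((1 + y'^2) / y) has no explicit x dependence, so the Beltrami identity applies:
    L − y' ∂L/∂y' = C.
Compute ∂L/∂y' = y' / sqrt(y (1 + y'^2)).
Substitute:
    sqrt((1 + y'^2)/y) − y'·y' / sqrt(y (1 + y'^2))
    = (1 + y'^2) / sqrt(y (1 + y'^2)) − y'^2 / sqrt(y (1 + y'^2))
    = 1 / sqrt(y (1 + y'^2)) = C.
Squaring and rearranging gives the first integral
    y (1 + y'^2) = 1/C^2 =: k   (constant).
Solving this first-order ODE by the substitution
    y = (k/2)(1 − cos θ)
yields the cycloid parameterisation
    x(θ) = (k/2)(θ − sin θ),   y(θ) = (k/2)(1 − cos θ).
The constant k is fixed by the endpoint condition.
Now fit the given lower endpoint (x1, y1) = (6π/2, 6). At the bottom of the first arch (θ = π), the parametric equations give
    y(π) = (k/2)(1 − cos π) = k,
    x(π) = (k/2)(π − sin π) = kπ/2.
Matching y(π) = 6 gives k = 6, consistent with x(π) = 6π/2. Therefore the specific cycloid is
    x(θ) = (6/2)(θ − sin θ),   y(θ) = (6/2)(1 − cos θ).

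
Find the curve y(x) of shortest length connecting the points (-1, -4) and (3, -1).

Arc-length functional: J[y] = ∫ sqrt(1 + (y')^2) dx.
Lagrangian L = sqrt(1 + (y')^2) has no explicit y dependence, so ∂L/∂y = 0 and the Euler-Lagrange equation gives
    d/dx( y' / sqrt(1 + (y')^2) ) = 0  ⇒  y' / sqrt(1 + (y')^2) = const.
Hence y' is constant, so y(x) is affine.
Fitting the endpoints (-1, -4) and (3, -1):
    slope m = ((-1) − (-4)) / (3 − (-1)) = 3/4,
    intercept c = (-4) − m·(-1) = -13/4.
Extremal: y(x) = (3/4) x - 13/4.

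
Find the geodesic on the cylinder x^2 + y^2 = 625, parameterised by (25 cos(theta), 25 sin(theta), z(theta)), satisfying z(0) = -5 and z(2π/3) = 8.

Parameterise the cylinder of radius R = 25 as
    r(θ) = (25 cos θ, 25 sin θ, z(θ)).
The arc-length element is
    ds = sqrt(625 + (dz/dθ)^2) dθ,
so the Lagrangian is L = sqrt(625 + z'^2).
L depends on z' only, not on z or θ, so ∂L/∂z = 0 and
    ∂L/∂z' = z' / sqrt(625 + z'^2).
The Euler-Lagrange equation gives
    d/dθ( z' / sqrt(625 + z'^2) ) = 0,
so z' is constant. Integrating once:
    z(θ) = a θ + b,
a helix on the cylinder (a straight line when the cylinder is unrolled). The constants a, b are determined by the endpoint conditions.
With endpoint conditions z(0) = -5 and z(2π/3) = 8: from z(0) = b we get b = -5, and a·2π/3 + -5 = 8 gives a = 39/(2π), so
    z(θ) = (39/(2π)) θ − 5.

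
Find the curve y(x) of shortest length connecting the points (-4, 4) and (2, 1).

Arc-length functional: J[y] = ∫ sqrt(1 + (y')^2) dx.
Lagrangian L = sqrt(1 + (y')^2) has no explicit y dependence, so ∂L/∂y = 0 and the Euler-Lagrange equation gives
    d/dx( y' / sqrt(1 + (y')^2) ) = 0  ⇒  y' / sqrt(1 + (y')^2) = const.
Hence y' is constant, so y(x) is affine.
Fitting the endpoints (-4, 4) and (2, 1):
    slope m = (1 − 4) / (2 − (-4)) = -1/2,
    intercept c = 4 − m·(-4) = 2.
Extremal: y(x) = (-1/2) x + 2.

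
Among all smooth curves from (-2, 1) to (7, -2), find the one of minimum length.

Arc-length functional: J[y] = ∫ sqrt(1 + (y')^2) dx.
Lagrangian L = sqrt(1 + (y')^2) has no explicit y dependence, so ∂L/∂y = 0 and the Euler-Lagrange equation gives
    d/dx( y' / sqrt(1 + (y')^2) ) = 0  ⇒  y' / sqrt(1 + (y')^2) = const.
Hence y' is constant, so y(x) is affine.
Fitting the endpoints (-2, 1) and (7, -2):
    slope m = ((-2) − 1) / (7 − (-2)) = -1/3,
    intercept c = 1 − m·(-2) = 1/3.
Extremal: y(x) = (-1/3) x + 1/3.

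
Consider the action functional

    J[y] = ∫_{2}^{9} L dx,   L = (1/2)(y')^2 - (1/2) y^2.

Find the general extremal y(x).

The Lagrangian is L = (1/2)(y')^2 - (1/2) y^2.
∂L/∂y = -y.
∂L/∂y' = y'.
The Euler-Lagrange equation d/dx(∂L/∂y') − ∂L/∂y = 0 becomes:
    y'' + y = 0
General solution: y(x) = A sin(x) + B cos(x), where A and B are arbitrary constants fixed by the endpoint conditions.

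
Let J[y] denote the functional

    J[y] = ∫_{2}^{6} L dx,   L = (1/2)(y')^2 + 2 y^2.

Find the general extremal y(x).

The Lagrangian is L = (1/2)(y')^2 + 2 y^2.
∂L/∂y = 4y.
∂L/∂y' = y'.
The Euler-Lagrange equation d/dx(∂L/∂y') − ∂L/∂y = 0 becomes:
    y'' - 4 y = 0
General solution: y(x) = A e^(2x) + B e^(-2x), where A and B are arbitrary constants fixed by the endpoint conditions.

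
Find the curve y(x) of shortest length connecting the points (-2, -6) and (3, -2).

Arc-length functional: J[y] = ∫ sqrt(1 + (y')^2) dx.
Lagrangian L = sqrt(1 + (y')^2) has no explicit y dependence, so ∂L/∂y = 0 and the Euler-Lagrange equation gives
    d/dx( y' / sqrt(1 + (y')^2) ) = 0  ⇒  y' / sqrt(1 + (y')^2) = const.
Hence y' is constant, so y(x) is affine.
Fitting the endpoints (-2, -6) and (3, -2):
    slope m = ((-2) − (-6)) / (3 − (-2)) = 4/5,
    intercept c = (-6) − m·(-2) = -22/5.
Extremal: y(x) = (4/5) x - 22/5.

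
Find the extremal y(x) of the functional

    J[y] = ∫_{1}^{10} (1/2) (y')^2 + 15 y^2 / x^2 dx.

The Lagrangian is L = (1/2) (y')^2 + 15 y^2 / x^2.
Compute ∂L/∂y = 30y/x^2, ∂L/∂y' = y'.
The Euler-Lagrange equation d/dx(∂L/∂y') − ∂L/∂y = 0 reduces to
    y'' − 30/x^2 · y = 0  (x > 0).
Its general solution is
    y(x) = A x^6 + B x^(-5),
with A, B fixed by the endpoint conditions.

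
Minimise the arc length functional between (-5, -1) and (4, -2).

Arc-length functional: J[y] = ∫ sqrt(1 + (y')^2) dx.
Lagrangian L = sqrt(1 + (y')^2) has no explicit y dependence, so ∂L/∂y = 0 and the Euler-Lagrange equation gives
    d/dx( y' / sqrt(1 + (y')^2) ) = 0  ⇒  y' / sqrt(1 + (y')^2) = const.
Hence y' is constant, so y(x) is affine.
Fitting the endpoints (-5, -1) and (4, -2):
    slope m = ((-2) − (-1)) / (4 − (-5)) = -1/9,
    intercept c = (-1) − m·(-5) = -14/9.
Extremal: y(x) = (-1/9) x - 14/9.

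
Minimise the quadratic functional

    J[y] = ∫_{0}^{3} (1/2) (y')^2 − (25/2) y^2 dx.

The Lagrangian is L = (1/2) (y')^2 − (25/2) y^2.
Compute ∂L/∂y = -25y, ∂L/∂y' = y'.
The Euler-Lagrange equation d/dx(∂L/∂y') − ∂L/∂y = 0 reduces to
    y'' + 25 y = 0.
Its general solution is
    y(x) = A sin(5x) + B cos(5x),
with A, B fixed by the endpoint conditions.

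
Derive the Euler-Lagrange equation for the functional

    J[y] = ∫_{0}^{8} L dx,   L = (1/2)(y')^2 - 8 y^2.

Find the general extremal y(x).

The Lagrangian is L = (1/2)(y')^2 - 8 y^2.
∂L/∂y = -16y.
∂L/∂y' = y'.
The Euler-Lagrange equation d/dx(∂L/∂y') − ∂L/∂y = 0 becomes:
    y'' + 16 y = 0
General solution: y(x) = A sin(4x) + B cos(4x), where A and B are arbitrary constants fixed by the endpoint conditions.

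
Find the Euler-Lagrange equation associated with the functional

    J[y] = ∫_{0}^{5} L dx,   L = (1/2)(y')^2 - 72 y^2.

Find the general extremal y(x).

The Lagrangian is L = (1/2)(y')^2 - 72 y^2.
∂L/∂y = -144y.
∂L/∂y' = y'.
The Euler-Lagrange equation d/dx(∂L/∂y') − ∂L/∂y = 0 becomes:
    y'' + 144 y = 0
General solution: y(x) = A sin(12x) + B cos(12x), where A and B are arbitrary constants fixed by the endpoint conditions.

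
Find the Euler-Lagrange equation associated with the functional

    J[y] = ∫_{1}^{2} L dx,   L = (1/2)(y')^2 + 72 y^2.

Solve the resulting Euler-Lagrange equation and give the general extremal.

The Lagrangian is L = (1/2)(y')^2 + 72 y^2.
∂L/∂y = 144y.
∂L/∂y' = y'.
The Euler-Lagrange equation d/dx(∂L/∂y') − ∂L/∂y = 0 becomes:
    y'' - 144 y = 0
General solution: y(x) = A e^(12x) + B e^(-12x), where A and B are arbitrary constants fixed by the endpoint conditions.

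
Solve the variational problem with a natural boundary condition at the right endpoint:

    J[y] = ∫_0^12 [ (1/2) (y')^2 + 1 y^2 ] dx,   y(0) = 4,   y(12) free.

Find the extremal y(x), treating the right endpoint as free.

The Lagrangian L = (1/2) (y')^2 + 1 y^2 gives
    ∂L/∂y = 2 y,   ∂L/∂y' = y'.
Euler-Lagrange: y'' − 2 y = 0.
With k = sqrt(2), the general solution is
    y(x) = A cosh(sqrt(2) x) + B sinh(sqrt(2) x).
Fixed left endpoint y(0) = 4 ⇒ A = 4.
The right endpoint x = 12 is free, so the natural (transversality) condition is ∂L/∂y' |_{x=12} = 0, i.e. y'(12) = 0.
Compute y'(x) = A k sinh(k x) + B k cosh(k x), so
    y'(12) = A k sinh(k·12) + B k cosh(k·12) = 0
    ⇒ B = −A tanh(k·12) = − 4 tanh(sqrt(2)·12).
Therefore the extremal is
    y(x) = 4 cosh(sqrt(2) x) − 4 tanh(sqrt(2)·12) sinh(sqrt(2) x).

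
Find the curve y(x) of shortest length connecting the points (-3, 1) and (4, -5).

Arc-length functional: J[y] = ∫ sqrt(1 + (y')^2) dx.
Lagrangian L = sqrt(1 + (y')^2) has no explicit y dependence, so ∂L/∂y = 0 and the Euler-Lagrange equation gives
    d/dx( y' / sqrt(1 + (y')^2) ) = 0  ⇒  y' / sqrt(1 + (y')^2) = const.
Hence y' is constant, so y(x) is affine.
Fitting the endpoints (-3, 1) and (4, -5):
    slope m = ((-5) − 1) / (4 − (-3)) = -6/7,
    intercept c = 1 − m·(-3) = -11/7.
Extremal: y(x) = (-6/7) x - 11/7.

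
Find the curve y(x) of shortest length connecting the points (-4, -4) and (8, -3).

Arc-length functional: J[y] = ∫ sqrt(1 + (y')^2) dx.
Lagrangian L = sqrt(1 + (y')^2) has no explicit y dependence, so ∂L/∂y = 0 and the Euler-Lagrange equation gives
    d/dx( y' / sqrt(1 + (y')^2) ) = 0  ⇒  y' / sqrt(1 + (y')^2) = const.
Hence y' is constant, so y(x) is affine.
Fitting the endpoints (-4, -4) and (8, -3):
    slope m = ((-3) − (-4)) / (8 − (-4)) = 1/12,
    intercept c = (-4) − m·(-4) = -11/3.
Extremal: y(x) = (1/12) x - 11/3.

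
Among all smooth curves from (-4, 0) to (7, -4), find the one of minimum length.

Arc-length functional: J[y] = ∫ sqrt(1 + (y')^2) dx.
Lagrangian L = sqrt(1 + (y')^2) has no explicit y dependence, so ∂L/∂y = 0 and the Euler-Lagrange equation gives
    d/dx( y' / sqrt(1 + (y')^2) ) = 0  ⇒  y' / sqrt(1 + (y')^2) = const.
Hence y' is constant, so y(x) is affine.
Fitting the endpoints (-4, 0) and (7, -4):
    slope m = ((-4) − 0) / (7 − (-4)) = -4/11,
    intercept c = 0 − m·(-4) = -16/11.
Extremal: y(x) = (-4/11) x - 16/11.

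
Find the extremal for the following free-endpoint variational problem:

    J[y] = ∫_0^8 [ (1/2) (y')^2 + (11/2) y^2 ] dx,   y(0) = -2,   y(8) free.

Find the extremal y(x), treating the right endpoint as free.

The Lagrangian L = (1/2) (y')^2 + (11/2) y^2 gives
    ∂L/∂y = 11 y,   ∂L/∂y' = y'.
Euler-Lagrange: y'' − 11 y = 0.
With k = sqrt(11), the general solution is
    y(x) = A cosh(sqrt(11) x) + B sinh(sqrt(11) x).
Fixed left endpoint y(0) = -2 ⇒ A = -2.
The right endpoint x = 8 is free, so the natural (transversality) condition is ∂L/∂y' |_{x=8} = 0, i.e. y'(8) = 0.
Compute y'(x) = A k sinh(k x) + B k cosh(k x), so
    y'(8) = A k sinh(k·8) + B k cosh(k·8) = 0
    ⇒ B = −A tanh(k·8) = 2 tanh(sqrt(11)·8).
Therefore the extremal is
    y(x) = −2 cosh(sqrt(11) x) + 2 tanh(sqrt(11)·8) sinh(sqrt(11) x).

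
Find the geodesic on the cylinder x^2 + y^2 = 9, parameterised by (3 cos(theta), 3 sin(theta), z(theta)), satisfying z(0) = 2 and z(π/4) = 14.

Parameterise the cylinder of radius R = 3 as
    r(θ) = (3 cos θ, 3 sin θ, z(θ)).
The arc-length element is
    ds = sqrt(9 + (dz/dθ)^2) dθ,
so the Lagrangian is L = sqrt(9 + z'^2).
L depends on z' only, not on z or θ, so ∂L/∂z = 0 and
    ∂L/∂z' = z' / sqrt(9 + z'^2).
The Euler-Lagrange equation gives
    d/dθ( z' / sqrt(9 + z'^2) ) = 0,
so z' is constant. Integrating once:
    z(θ) = a θ + b,
a helix on the cylinder (a straight line when the cylinder is unrolled). The constants a, b are determined by the endpoint conditions.
With endpoint conditions z(0) = 2 and z(π/4) = 14: from z(0) = b we get b = 2, and a·π/4 + 2 = 14 gives a = 48/π, so
    z(θ) = (48/π) θ + 2.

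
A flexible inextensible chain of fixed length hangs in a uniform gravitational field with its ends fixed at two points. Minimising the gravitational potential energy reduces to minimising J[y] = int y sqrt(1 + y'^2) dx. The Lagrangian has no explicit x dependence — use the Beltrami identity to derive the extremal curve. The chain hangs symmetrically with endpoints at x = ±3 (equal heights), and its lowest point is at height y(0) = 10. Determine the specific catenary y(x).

The Lagrangian L(y, y') = y sqrt(1 + y'^2) has no explicit x dependence, so the Beltrami identity applies:
    L − y' ∂L/∂y' = C.
Compute ∂L/∂y' = y · y' / sqrt(1 + y'^2). Then
    L − y' ∂L/∂y'
    = y sqrt(1 + y'^2) − y · y'^2 / sqrt(1 + y'^2)
    = y (1 + y'^2 − y'^2) / sqrt(1 + y'^2)
    = y / sqrt(1 + y'^2) = C.
Squaring gives y^2 = C^2 (1 + y'^2), i.e.
    y'^2 = y^2 / C^2 − 1.
Separating variables,
    dy / sqrt(y^2 − C^2) = dx / C,
and integrating gives arccosh(y / C) = (x − a)/C, so
    y(x) = C cosh((x − a)/C),
the catenary. The constants C and a are fixed by the two endpoint conditions (and, for the hanging-chain problem, the length constraint selects C).
Now fit the given data. The endpoints x = ±3 are symmetric at equal height, so the catenary is even about its minimum: a = 0 and y(x) = C cosh(x/C). The lowest point is y(0) = C cosh(0) = C, and we are told y(0) = 10, so C = 10. Therefore
    y(x) = 10 cosh(x/10),
and at the endpoints
    y(±3) = 10 cosh(3/10).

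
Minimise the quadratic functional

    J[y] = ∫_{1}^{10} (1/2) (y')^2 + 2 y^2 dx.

The Lagrangian is L = (1/2) (y')^2 + 2 y^2.
Compute ∂L/∂y = 4y, ∂L/∂y' = y'.
The Euler-Lagrange equation d/dx(∂L/∂y') − ∂L/∂y = 0 reduces to
    y'' − 4 y = 0.
Its general solution is
    y(x) = A e^(2x) + B e^(−2x),
with A, B fixed by the endpoint conditions.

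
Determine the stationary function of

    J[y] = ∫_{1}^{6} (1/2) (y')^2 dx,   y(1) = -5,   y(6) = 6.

The Lagrangian is L = (1/2) (y')^2.
Compute ∂L/∂y = 0, ∂L/∂y' = y'.
The Euler-Lagrange equation d/dx(∂L/∂y') − ∂L/∂y = 0 reduces to
    y'' = 0.
Its general solution is
    y(x) = A x + B,
with A, B fixed by the endpoint conditions.
Applying the endpoint conditions y(1) = -5 and y(6) = 6: solve A·1 + B = -5 and A·6 + B = 6. Subtracting gives A(6 − 1) = 6 − -5, so A = 11/5, and B = -5 − A·1 = -36/5. Therefore
    y(x) = (11/5) x - 36/5.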